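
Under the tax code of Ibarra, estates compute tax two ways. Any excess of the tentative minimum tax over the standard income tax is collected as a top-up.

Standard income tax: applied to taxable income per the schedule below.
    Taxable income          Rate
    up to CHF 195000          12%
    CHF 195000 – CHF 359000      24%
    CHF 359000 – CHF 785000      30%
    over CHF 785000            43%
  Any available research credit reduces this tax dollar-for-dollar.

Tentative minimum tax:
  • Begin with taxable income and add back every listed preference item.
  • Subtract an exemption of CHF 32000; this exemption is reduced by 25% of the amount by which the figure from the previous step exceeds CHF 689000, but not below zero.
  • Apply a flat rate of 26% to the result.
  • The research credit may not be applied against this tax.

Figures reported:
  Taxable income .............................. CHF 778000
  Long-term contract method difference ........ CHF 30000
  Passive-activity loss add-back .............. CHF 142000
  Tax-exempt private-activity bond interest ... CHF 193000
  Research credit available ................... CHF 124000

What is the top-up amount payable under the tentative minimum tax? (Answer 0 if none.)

CHF 232720

Tentative minimum tax:
  Adjusted income: CHF 778000 + CHF 30000 + CHF 142000 + CHF 193000 = CHF 1143000
  Exemption: 25% × (CHF 1143000 − CHF 689000) = CHF 113500 ≥ CHF 32000, so the exemption is fully phased out
  Base: CHF 1143000 − CHF 0 = CHF 1143000
  CHF 1143000 × 26% = CHF 297180

Standard income tax:
  CHF 195000 × 12% = CHF 23400
  CHF 164000 × 24% = CHF 39360
  CHF 419000 × 30% = CHF 125700
  → CHF 188460
  Less research credit CHF 124000 → CHF 64460

Excess of tentative minimum tax over standard income tax: CHF 297180 − CHF 64460 = CHF 232720.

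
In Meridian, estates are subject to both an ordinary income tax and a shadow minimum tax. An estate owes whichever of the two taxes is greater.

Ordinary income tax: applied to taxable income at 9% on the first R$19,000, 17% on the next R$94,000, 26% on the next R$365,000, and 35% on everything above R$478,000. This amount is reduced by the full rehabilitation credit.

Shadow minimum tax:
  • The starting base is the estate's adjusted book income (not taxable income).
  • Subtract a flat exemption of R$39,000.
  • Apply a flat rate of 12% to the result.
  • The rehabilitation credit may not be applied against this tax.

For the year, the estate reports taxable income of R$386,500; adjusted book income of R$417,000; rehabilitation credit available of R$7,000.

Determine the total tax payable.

R$81,800

Shadow minimum tax:
  Base (adjusted book income): R$417,000
  Less exemption R$39,000 → base R$378,000
  R$378,000 × 12% = R$45,360

Ordinary income tax:
  R$19,000 × 9% = R$1,710
  R$94,000 × 17% = R$15,980
  R$273,500 × 26% = R$71,110
  → R$88,800
  Less rehabilitation credit R$7,000 → R$81,800

R$81,800 > R$45,360, so the ordinary income tax governs.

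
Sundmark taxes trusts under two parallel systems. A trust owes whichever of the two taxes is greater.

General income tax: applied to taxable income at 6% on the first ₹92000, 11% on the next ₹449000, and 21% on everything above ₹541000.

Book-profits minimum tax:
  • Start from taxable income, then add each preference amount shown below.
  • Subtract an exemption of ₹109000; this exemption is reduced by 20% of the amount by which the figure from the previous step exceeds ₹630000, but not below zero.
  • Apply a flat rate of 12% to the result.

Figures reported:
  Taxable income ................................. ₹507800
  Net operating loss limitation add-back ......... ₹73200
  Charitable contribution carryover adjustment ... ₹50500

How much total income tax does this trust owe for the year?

General income tax:
  ₹92000 × 6% = ₹5520
  ₹415800 × 11% = ₹45738
  → ₹51258

Book-profits minimum tax:
  Adjusted income: ₹507800 + ₹73200 + ₹50500 = ₹631500
  Exemption: ₹109000 − 20% × (₹631500 − ₹630000) = ₹109000 − ₹300 = ₹108700
  Base: ₹631500 − ₹108700 = ₹522800
  ₹522800 × 12% = ₹62736

₹62736 > ₹51258, so the book-profits minimum tax is the binding amount.

₹62736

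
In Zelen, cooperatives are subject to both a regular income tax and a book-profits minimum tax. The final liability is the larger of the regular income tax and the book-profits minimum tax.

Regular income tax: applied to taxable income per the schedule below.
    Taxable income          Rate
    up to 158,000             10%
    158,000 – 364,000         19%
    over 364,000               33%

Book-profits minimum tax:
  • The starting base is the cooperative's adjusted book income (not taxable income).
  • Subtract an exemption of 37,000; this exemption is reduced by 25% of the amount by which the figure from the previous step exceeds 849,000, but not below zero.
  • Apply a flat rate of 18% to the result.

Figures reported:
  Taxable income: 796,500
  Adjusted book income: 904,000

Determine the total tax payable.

Regular income tax:
  158,000 × 10% = 15,800
  206,000 × 19% = 39,140
  432,500 × 33% = 142,725
  → 197,665

Book-profits minimum tax:
  Base (adjusted book income): 904,000
  Exemption: 37,000 − 25% × (904,000 − 849,000) = 37,000 − 13,750 = 23,250
  Base: 904,000 − 23,250 = 880,750
  880,750 × 18% = 158,535

197,665 > 158,535, so the regular income tax governs.

197,665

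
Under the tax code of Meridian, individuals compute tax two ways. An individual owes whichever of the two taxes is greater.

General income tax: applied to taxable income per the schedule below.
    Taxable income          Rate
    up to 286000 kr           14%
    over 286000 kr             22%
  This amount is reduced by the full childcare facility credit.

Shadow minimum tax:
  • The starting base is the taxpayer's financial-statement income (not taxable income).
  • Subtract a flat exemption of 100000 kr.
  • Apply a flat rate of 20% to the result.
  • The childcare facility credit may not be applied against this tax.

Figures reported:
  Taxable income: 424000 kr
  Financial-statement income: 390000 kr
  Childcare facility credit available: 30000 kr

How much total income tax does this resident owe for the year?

General income tax:
  286000 kr × 14% = 40040 kr
  138000 kr × 22% = 30360 kr
  → 70400 kr
  Less childcare facility credit 30000 kr → 40400 kr

Shadow minimum tax:
  Base (financial-statement income): 390000 kr
  Less exemption 100000 kr → base 290000 kr
  290000 kr × 20% = 58000 kr

58000 kr > 40400 kr, so the shadow minimum tax is the binding amount.

58000 kr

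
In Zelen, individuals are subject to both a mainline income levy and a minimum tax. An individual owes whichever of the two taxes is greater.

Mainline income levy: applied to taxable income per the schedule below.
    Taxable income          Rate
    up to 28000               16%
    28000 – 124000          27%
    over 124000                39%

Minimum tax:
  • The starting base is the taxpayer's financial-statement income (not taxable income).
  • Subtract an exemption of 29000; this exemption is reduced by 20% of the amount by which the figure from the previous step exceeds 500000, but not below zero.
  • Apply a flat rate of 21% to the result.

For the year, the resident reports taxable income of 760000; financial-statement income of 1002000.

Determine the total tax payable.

Mainline income levy:
  28000 × 16% = 4480
  96000 × 27% = 25920
  636000 × 39% = 248040
  → 278440

Minimum tax:
  Base (financial-statement income): 1002000
  Exemption: 20% × (1002000 − 500000) = 100400 ≥ 29000, so the exemption is fully phased out
  Base: 1002000 − 0 = 1002000
  1002000 × 21% = 210420

278440 > 210420, so the mainline income levy governs.

278440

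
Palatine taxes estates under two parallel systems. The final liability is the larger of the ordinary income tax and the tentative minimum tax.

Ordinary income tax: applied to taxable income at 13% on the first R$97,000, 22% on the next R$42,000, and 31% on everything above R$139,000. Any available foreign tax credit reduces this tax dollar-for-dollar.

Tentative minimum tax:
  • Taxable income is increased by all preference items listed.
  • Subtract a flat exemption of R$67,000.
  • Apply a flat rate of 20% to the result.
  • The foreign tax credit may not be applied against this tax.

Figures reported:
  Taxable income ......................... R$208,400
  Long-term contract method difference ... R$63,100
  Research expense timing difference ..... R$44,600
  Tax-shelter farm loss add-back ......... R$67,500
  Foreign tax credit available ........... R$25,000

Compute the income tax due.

Tentative minimum tax:
  Adjusted income: R$208,400 + R$63,100 + R$44,600 + R$67,500 = R$383,600
  Less exemption R$67,000 → base R$316,600
  R$316,600 × 20% = R$63,320

Ordinary income tax:
  R$97,000 × 13% = R$12,610
  R$42,000 × 22% = R$9,240
  R$69,400 × 31% = R$21,514
  → R$43,364
  Less foreign tax credit R$25,000 → R$18,364

R$63,320 > R$18,364, so the tentative minimum tax is the binding amount.

R$63,320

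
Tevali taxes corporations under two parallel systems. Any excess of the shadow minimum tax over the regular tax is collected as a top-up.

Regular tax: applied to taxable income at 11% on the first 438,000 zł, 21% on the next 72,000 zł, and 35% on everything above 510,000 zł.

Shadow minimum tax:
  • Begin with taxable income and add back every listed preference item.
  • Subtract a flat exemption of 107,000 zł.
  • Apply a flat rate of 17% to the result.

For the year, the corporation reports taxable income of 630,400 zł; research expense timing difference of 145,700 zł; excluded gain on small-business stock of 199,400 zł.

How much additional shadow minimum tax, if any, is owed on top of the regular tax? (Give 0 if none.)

42,205 zł

Shadow minimum tax:
  Adjusted income: 630,400 zł + 145,700 zł + 199,400 zł = 975,500 zł
  Less exemption 107,000 zł → base 868,500 zł
  868,500 zł × 17% = 147,645 zł

Regular tax:
  438,000 zł × 11% = 48,180 zł
  72,000 zł × 21% = 15,120 zł
  120,400 zł × 35% = 42,140 zł
  → 105,440 zł

Excess of shadow minimum tax over regular tax: 147,645 zł − 105,440 zł = 42,205 zł.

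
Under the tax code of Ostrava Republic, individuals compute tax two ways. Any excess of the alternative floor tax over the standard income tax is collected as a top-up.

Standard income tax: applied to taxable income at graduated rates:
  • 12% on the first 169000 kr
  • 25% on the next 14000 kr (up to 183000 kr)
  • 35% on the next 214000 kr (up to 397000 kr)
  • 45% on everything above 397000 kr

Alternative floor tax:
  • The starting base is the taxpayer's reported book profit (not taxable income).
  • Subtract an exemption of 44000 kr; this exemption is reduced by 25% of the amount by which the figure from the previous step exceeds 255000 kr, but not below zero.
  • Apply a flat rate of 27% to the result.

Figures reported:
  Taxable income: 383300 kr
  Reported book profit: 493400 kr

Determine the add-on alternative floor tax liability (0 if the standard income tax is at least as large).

39333 kr

Alternative floor tax:
  Base (reported book profit): 493400 kr
  Exemption: 25% × (493400 kr − 255000 kr) = 59600 kr ≥ 44000 kr, so the exemption is fully phased out
  Base: 493400 kr − 0 kr = 493400 kr
  493400 kr × 27% = 133218 kr

Standard income tax:
  169000 kr × 12% = 20280 kr
  14000 kr × 25% = 3500 kr
  200300 kr × 35% = 70105 kr
  → 93885 kr

Excess of alternative floor tax over standard income tax: 133218 kr − 93885 kr = 39333 kr.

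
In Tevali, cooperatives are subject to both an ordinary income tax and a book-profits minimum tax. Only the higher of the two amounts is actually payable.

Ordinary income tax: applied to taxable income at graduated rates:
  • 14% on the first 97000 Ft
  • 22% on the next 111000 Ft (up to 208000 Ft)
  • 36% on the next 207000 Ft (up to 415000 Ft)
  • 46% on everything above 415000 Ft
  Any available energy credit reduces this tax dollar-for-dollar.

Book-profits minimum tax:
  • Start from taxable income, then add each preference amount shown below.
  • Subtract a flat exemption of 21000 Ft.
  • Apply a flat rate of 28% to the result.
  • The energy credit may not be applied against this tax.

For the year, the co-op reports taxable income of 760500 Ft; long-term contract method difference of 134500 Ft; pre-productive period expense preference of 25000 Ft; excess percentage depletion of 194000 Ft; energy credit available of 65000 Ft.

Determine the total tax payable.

306040 Ft

Ordinary income tax:
  97000 Ft × 14% = 13580 Ft
  111000 Ft × 22% = 24420 Ft
  207000 Ft × 36% = 74520 Ft
  345500 Ft × 46% = 158930 Ft
  → 271450 Ft
  Less energy credit 65000 Ft → 206450 Ft

Book-profits minimum tax:
  Adjusted income: 760500 Ft + 134500 Ft + 25000 Ft + 194000 Ft = 1114000 Ft
  Less exemption 21000 Ft → base 1093000 Ft
  1093000 Ft × 28% = 306040 Ft

306040 Ft > 206450 Ft, so the book-profits minimum tax is the binding amount.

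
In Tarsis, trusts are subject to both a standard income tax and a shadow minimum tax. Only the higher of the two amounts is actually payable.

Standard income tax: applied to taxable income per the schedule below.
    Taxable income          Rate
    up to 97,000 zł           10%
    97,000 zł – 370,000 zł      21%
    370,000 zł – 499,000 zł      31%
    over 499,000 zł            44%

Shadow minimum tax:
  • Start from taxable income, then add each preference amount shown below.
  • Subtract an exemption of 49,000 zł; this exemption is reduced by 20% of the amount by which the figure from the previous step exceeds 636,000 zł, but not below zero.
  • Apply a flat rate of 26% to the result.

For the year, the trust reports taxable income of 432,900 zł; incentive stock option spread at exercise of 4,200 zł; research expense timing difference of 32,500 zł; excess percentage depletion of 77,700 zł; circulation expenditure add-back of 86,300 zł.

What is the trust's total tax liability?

151,996 zł

Shadow minimum tax:
  Adjusted income: 432,900 zł + 4,200 zł + 32,500 zł + 77,700 zł + 86,300 zł = 633,600 zł
  Exemption: 633,600 zł ≤ 636,000 zł, so full 49,000 zł applies
  Base: 633,600 zł − 49,000 zł = 584,600 zł
  584,600 zł × 26% = 151,996 zł

Standard income tax:
  97,000 zł × 10% = 9,700 zł
  273,000 zł × 21% = 57,330 zł
  62,900 zł × 31% = 19,499 zł
  → 86,529 zł

151,996 zł > 86,529 zł, so the shadow minimum tax is the binding amount.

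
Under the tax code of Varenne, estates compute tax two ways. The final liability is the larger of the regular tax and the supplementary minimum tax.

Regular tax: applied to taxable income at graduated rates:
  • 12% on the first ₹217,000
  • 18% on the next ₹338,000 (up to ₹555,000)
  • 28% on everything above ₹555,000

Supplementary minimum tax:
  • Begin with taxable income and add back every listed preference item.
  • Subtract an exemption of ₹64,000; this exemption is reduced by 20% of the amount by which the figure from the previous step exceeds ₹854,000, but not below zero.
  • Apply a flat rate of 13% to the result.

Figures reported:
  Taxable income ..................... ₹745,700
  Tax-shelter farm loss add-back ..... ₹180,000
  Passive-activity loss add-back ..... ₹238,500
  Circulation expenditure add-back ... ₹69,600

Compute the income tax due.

Supplementary minimum tax:
  Adjusted income: ₹745,700 + ₹180,000 + ₹238,500 + ₹69,600 = ₹1,233,800
  Exemption: 20% × (₹1,233,800 − ₹854,000) = ₹75,960 ≥ ₹64,000, so the exemption is fully phased out
  Base: ₹1,233,800 − ₹0 = ₹1,233,800
  ₹1,233,800 × 13% = ₹160,394

Regular tax:
  ₹217,000 × 12% = ₹26,040
  ₹338,000 × 18% = ₹60,840
  ₹190,700 × 28% = ₹53,396
  → ₹140,276

₹160,394 > ₹140,276, so the supplementary minimum tax is the binding amount.

₹160,394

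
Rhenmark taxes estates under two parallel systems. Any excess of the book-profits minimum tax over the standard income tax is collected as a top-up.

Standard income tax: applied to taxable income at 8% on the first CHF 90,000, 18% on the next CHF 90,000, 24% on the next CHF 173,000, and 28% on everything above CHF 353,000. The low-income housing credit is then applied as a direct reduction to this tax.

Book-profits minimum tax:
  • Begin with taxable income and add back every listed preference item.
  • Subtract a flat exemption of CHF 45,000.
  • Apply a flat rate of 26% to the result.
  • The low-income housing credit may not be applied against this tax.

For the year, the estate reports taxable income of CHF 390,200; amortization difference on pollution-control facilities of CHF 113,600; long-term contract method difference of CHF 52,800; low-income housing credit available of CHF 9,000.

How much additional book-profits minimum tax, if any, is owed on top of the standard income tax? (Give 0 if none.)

CHF 66,680

Book-profits minimum tax:
  Adjusted income: CHF 390,200 + CHF 113,600 + CHF 52,800 = CHF 556,600
  Less exemption CHF 45,000 → base CHF 511,600
  CHF 511,600 × 26% = CHF 133,016

Standard income tax:
  CHF 90,000 × 8% = CHF 7,200
  CHF 90,000 × 18% = CHF 16,200
  CHF 173,000 × 24% = CHF 41,520
  CHF 37,200 × 28% = CHF 10,416
  → CHF 75,336
  Less low-income housing credit CHF 9,000 → CHF 66,336

Excess of book-profits minimum tax over standard income tax: CHF 133,016 − CHF 66,336 = CHF 66,680.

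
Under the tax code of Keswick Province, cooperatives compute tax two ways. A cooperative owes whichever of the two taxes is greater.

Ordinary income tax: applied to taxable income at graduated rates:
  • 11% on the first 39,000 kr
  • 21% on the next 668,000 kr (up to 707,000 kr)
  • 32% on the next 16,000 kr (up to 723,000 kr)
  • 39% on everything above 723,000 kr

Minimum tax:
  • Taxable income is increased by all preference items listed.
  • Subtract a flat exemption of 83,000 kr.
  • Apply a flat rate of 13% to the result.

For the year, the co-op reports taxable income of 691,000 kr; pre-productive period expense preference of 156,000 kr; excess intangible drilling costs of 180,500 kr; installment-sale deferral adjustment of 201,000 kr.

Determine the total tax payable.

Ordinary income tax:
  39,000 kr × 11% = 4,290 kr
  652,000 kr × 21% = 136,920 kr
  → 141,210 kr

Minimum tax:
  Adjusted income: 691,000 kr + 156,000 kr + 180,500 kr + 201,000 kr = 1,228,500 kr
  Less exemption 83,000 kr → base 1,145,500 kr
  1,145,500 kr × 13% = 148,915 kr

148,915 kr > 141,210 kr, so the minimum tax is the binding amount.

148,915 kr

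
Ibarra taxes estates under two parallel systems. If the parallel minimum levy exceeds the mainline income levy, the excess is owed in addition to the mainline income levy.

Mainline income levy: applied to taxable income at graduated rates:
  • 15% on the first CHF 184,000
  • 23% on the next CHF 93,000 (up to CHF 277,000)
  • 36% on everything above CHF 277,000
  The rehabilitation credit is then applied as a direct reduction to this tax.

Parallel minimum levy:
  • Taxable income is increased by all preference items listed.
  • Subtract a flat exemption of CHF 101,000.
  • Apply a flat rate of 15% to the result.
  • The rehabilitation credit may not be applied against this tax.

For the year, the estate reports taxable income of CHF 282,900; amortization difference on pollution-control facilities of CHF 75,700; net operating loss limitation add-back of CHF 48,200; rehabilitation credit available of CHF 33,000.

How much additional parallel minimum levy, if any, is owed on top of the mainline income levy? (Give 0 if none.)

CHF 27,756

Parallel minimum levy:
  Adjusted income: CHF 282,900 + CHF 75,700 + CHF 48,200 = CHF 406,800
  Less exemption CHF 101,000 → base CHF 305,800
  CHF 305,800 × 15% = CHF 45,870

Mainline income levy:
  CHF 184,000 × 15% = CHF 27,600
  CHF 93,000 × 23% = CHF 21,390
  CHF 5,900 × 36% = CHF 2,124
  → CHF 51,114
  Less rehabilitation credit CHF 33,000 → CHF 18,114

Excess of parallel minimum levy over mainline income levy: CHF 45,870 − CHF 18,114 = CHF 27,756.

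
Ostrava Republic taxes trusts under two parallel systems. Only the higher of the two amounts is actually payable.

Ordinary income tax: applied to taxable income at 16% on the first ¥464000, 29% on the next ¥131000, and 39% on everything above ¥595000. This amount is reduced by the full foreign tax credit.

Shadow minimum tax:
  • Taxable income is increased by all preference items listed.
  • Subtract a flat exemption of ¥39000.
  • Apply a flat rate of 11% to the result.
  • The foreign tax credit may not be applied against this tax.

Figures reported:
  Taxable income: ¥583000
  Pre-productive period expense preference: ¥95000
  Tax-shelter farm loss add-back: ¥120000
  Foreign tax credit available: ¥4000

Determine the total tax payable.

Shadow minimum tax:
  Adjusted income: ¥583000 + ¥95000 + ¥120000 = ¥798000
  Less exemption ¥39000 → base ¥759000
  ¥759000 × 11% = ¥83490

Ordinary income tax:
  ¥464000 × 16% = ¥74240
  ¥119000 × 29% = ¥34510
  → ¥108750
  Less foreign tax credit ¥4000 → ¥104750

¥104750 > ¥83490, so the ordinary income tax governs.

¥104750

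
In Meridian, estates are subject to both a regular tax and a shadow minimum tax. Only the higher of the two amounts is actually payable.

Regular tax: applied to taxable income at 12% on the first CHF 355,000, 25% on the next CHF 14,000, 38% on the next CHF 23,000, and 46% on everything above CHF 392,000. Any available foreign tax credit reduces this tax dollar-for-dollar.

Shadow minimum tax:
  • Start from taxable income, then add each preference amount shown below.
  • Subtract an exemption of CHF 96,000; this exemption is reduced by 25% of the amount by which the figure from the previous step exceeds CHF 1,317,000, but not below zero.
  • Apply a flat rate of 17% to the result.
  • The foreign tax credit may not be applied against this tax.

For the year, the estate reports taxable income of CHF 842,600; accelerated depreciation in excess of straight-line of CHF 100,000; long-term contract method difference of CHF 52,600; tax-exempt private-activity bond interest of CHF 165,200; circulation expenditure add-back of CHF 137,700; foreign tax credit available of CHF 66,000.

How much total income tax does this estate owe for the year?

Regular tax:
  CHF 355,000 × 12% = CHF 42,600
  CHF 14,000 × 25% = CHF 3,500
  CHF 23,000 × 38% = CHF 8,740
  CHF 450,600 × 46% = CHF 207,276
  → CHF 262,116
  Less foreign tax credit CHF 66,000 → CHF 196,116

Shadow minimum tax:
  Adjusted income: CHF 842,600 + CHF 100,000 + CHF 52,600 + CHF 165,200 + CHF 137,700 = CHF 1,298,100
  Exemption: CHF 1,298,100 ≤ CHF 1,317,000, so full CHF 96,000 applies
  Base: CHF 1,298,100 − CHF 96,000 = CHF 1,202,100
  CHF 1,202,100 × 17% = CHF 204,357

CHF 204,357 > CHF 196,116, so the shadow minimum tax is the binding amount.

CHF 204,357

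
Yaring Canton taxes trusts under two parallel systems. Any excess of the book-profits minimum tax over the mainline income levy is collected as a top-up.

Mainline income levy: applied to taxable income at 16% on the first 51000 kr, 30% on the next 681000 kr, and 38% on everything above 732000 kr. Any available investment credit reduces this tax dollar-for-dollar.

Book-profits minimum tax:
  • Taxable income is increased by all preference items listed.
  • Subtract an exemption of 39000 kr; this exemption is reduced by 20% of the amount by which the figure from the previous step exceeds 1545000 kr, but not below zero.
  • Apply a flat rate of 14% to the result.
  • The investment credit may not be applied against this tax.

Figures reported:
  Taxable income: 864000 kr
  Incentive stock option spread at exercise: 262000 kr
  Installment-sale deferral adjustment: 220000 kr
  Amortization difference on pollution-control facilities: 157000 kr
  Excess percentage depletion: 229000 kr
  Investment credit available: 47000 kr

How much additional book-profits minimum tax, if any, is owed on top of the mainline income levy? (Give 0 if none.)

Book-profits minimum tax:
  Adjusted income: 864000 kr + 262000 kr + 220000 kr + 157000 kr + 229000 kr = 1732000 kr
  Exemption: 39000 kr − 20% × (1732000 kr − 1545000 kr) = 39000 kr − 37400 kr = 1600 kr
  Base: 1732000 kr − 1600 kr = 1730400 kr
  1730400 kr × 14% = 242256 kr

Mainline income levy:
  51000 kr × 16% = 8160 kr
  681000 kr × 30% = 204300 kr
  132000 kr × 38% = 50160 kr
  → 262620 kr
  Less investment credit 47000 kr → 215620 kr

Excess of book-profits minimum tax over mainline income levy: 242256 kr − 215620 kr = 26636 kr.

26636 kr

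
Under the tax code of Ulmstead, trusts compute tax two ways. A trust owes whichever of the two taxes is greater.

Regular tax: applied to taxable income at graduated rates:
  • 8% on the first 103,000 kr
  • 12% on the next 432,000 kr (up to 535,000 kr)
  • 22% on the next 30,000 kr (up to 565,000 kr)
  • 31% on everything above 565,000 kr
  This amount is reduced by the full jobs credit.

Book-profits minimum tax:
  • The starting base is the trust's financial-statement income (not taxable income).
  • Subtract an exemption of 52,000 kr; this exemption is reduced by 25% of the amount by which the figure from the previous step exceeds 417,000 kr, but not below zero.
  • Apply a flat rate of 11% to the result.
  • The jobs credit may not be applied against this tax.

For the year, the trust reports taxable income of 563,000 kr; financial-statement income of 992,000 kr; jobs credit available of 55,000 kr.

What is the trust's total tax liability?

109,120 kr

Regular tax:
  103,000 kr × 8% = 8,240 kr
  432,000 kr × 12% = 51,840 kr
  28,000 kr × 22% = 6,160 kr
  → 66,240 kr
  Less jobs credit 55,000 kr → 11,240 kr

Book-profits minimum tax:
  Base (financial-statement income): 992,000 kr
  Exemption: 25% × (992,000 kr − 417,000 kr) = 143,750 kr ≥ 52,000 kr, so the exemption is fully phased out
  Base: 992,000 kr − 0 kr = 992,000 kr
  992,000 kr × 11% = 109,120 kr

109,120 kr > 11,240 kr, so the book-profits minimum tax is the binding amount.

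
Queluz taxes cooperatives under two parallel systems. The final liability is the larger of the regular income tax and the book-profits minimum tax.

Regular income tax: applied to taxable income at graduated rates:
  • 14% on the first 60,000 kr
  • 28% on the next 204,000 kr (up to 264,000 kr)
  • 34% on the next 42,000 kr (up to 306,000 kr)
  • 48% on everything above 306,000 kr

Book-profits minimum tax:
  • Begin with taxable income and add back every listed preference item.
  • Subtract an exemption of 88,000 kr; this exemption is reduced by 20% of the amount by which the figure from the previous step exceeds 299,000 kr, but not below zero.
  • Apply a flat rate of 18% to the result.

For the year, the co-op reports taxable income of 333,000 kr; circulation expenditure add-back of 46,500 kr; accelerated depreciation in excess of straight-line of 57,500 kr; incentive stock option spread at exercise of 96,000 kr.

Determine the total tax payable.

92,760 kr

Regular income tax:
  60,000 kr × 14% = 8,400 kr
  204,000 kr × 28% = 57,120 kr
  42,000 kr × 34% = 14,280 kr
  27,000 kr × 48% = 12,960 kr
  → 92,760 kr

Book-profits minimum tax:
  Adjusted income: 333,000 kr + 46,500 kr + 57,500 kr + 96,000 kr = 533,000 kr
  Exemption: 88,000 kr − 20% × (533,000 kr − 299,000 kr) = 88,000 kr − 46,800 kr = 41,200 kr
  Base: 533,000 kr − 41,200 kr = 491,800 kr
  491,800 kr × 18% = 88,524 kr

92,760 kr > 88,524 kr, so the regular income tax governs.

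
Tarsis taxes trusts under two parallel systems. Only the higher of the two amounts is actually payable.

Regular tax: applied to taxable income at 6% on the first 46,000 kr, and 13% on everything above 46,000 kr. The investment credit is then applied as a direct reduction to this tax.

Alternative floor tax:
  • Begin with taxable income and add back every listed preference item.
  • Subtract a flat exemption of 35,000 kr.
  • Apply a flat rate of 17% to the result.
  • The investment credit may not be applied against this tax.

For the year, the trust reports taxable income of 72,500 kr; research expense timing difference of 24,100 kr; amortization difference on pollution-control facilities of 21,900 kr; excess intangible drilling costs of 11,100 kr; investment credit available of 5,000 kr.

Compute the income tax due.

16,082 kr

Regular tax:
  46,000 kr × 6% = 2,760 kr
  26,500 kr × 13% = 3,445 kr
  → 6,205 kr
  Less investment credit 5,000 kr → 1,205 kr

Alternative floor tax:
  Adjusted income: 72,500 kr + 24,100 kr + 21,900 kr + 11,100 kr = 129,600 kr
  Less exemption 35,000 kr → base 94,600 kr
  94,600 kr × 17% = 16,082 kr

16,082 kr > 1,205 kr, so the alternative floor tax is the binding amount.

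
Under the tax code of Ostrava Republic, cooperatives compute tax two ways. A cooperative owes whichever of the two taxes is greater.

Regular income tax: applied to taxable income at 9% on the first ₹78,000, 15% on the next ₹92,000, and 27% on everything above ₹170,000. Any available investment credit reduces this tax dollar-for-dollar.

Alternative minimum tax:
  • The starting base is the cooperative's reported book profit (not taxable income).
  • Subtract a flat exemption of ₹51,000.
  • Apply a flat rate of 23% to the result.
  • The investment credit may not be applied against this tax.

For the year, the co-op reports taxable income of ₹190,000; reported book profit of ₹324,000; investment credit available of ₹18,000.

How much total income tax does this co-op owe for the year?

Alternative minimum tax:
  Base (reported book profit): ₹324,000
  Less exemption ₹51,000 → base ₹273,000
  ₹273,000 × 23% = ₹62,790

Regular income tax:
  ₹78,000 × 9% = ₹7,020
  ₹92,000 × 15% = ₹13,800
  ₹20,000 × 27% = ₹5,400
  → ₹26,220
  Less investment credit ₹18,000 → ₹8,220

₹62,790 > ₹8,220, so the alternative minimum tax is the binding amount.

₹62,790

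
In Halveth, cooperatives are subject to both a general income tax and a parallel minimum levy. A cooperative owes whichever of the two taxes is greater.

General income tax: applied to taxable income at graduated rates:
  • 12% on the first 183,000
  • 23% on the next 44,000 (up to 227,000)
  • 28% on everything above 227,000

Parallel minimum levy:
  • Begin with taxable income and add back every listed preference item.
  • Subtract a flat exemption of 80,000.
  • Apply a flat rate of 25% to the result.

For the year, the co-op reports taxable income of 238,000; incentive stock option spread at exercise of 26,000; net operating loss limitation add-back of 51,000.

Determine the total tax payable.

58,750

General income tax:
  183,000 × 12% = 21,960
  44,000 × 23% = 10,120
  11,000 × 28% = 3,080
  → 35,160

Parallel minimum levy:
  Adjusted income: 238,000 + 26,000 + 51,000 = 315,000
  Less exemption 80,000 → base 235,000
  235,000 × 25% = 58,750

58,750 > 35,160, so the parallel minimum levy is the binding amount.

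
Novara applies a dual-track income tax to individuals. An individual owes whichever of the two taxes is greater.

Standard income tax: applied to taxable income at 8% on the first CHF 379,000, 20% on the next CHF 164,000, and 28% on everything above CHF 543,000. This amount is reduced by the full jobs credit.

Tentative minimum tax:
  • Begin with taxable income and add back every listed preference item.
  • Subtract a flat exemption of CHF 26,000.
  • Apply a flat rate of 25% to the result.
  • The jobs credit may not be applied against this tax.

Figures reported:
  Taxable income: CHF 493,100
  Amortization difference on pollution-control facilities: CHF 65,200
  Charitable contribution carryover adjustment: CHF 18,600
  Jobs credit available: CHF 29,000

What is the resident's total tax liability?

Tentative minimum tax:
  Adjusted income: CHF 493,100 + CHF 65,200 + CHF 18,600 = CHF 576,900
  Less exemption CHF 26,000 → base CHF 550,900
  CHF 550,900 × 25% = CHF 137,725

Standard income tax:
  CHF 379,000 × 8% = CHF 30,320
  CHF 114,100 × 20% = CHF 22,820
  → CHF 53,140
  Less jobs credit CHF 29,000 → CHF 24,140

CHF 137,725 > CHF 24,140, so the tentative minimum tax is the binding amount.

CHF 137,725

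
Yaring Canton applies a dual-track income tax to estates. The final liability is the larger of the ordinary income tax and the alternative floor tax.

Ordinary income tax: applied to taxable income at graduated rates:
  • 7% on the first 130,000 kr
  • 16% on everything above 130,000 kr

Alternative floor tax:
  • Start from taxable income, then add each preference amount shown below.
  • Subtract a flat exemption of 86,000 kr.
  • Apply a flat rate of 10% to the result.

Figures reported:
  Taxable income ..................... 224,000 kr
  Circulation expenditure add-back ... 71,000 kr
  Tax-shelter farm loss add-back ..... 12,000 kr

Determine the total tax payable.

24,140 kr

Alternative floor tax:
  Adjusted income: 224,000 kr + 71,000 kr + 12,000 kr = 307,000 kr
  Less exemption 86,000 kr → base 221,000 kr
  221,000 kr × 10% = 22,100 kr

Ordinary income tax:
  130,000 kr × 7% = 9,100 kr
  94,000 kr × 16% = 15,040 kr
  → 24,140 kr

24,140 kr > 22,100 kr, so the ordinary income tax governs.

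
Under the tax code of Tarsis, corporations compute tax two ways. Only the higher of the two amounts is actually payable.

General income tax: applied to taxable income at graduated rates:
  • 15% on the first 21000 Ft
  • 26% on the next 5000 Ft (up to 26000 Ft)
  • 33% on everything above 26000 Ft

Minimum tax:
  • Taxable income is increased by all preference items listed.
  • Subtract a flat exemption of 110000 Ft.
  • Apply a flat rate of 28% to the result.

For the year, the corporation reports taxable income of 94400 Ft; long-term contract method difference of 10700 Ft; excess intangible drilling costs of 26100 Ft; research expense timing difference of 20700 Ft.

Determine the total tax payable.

General income tax:
  21000 Ft × 15% = 3150 Ft
  5000 Ft × 26% = 1300 Ft
  68400 Ft × 33% = 22572 Ft
  → 27022 Ft

Minimum tax:
  Adjusted income: 94400 Ft + 10700 Ft + 26100 Ft + 20700 Ft = 151900 Ft
  Less exemption 110000 Ft → base 41900 Ft
  41900 Ft × 28% = 11732 Ft

27022 Ft > 11732 Ft, so the general income tax governs.

27022 Ft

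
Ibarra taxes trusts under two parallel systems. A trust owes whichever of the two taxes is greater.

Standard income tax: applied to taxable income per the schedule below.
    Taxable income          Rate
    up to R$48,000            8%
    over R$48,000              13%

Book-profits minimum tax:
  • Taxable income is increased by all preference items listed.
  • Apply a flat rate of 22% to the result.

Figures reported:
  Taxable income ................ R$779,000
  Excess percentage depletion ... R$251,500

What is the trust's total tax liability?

R$226,710

Standard income tax:
  R$48,000 × 8% = R$3,840
  R$731,000 × 13% = R$95,030
  → R$98,870

Book-profits minimum tax:
  Adjusted income: R$779,000 + R$251,500 = R$1,030,500
  R$1,030,500 × 22% = R$226,710

R$226,710 > R$98,870, so the book-profits minimum tax is the binding amount.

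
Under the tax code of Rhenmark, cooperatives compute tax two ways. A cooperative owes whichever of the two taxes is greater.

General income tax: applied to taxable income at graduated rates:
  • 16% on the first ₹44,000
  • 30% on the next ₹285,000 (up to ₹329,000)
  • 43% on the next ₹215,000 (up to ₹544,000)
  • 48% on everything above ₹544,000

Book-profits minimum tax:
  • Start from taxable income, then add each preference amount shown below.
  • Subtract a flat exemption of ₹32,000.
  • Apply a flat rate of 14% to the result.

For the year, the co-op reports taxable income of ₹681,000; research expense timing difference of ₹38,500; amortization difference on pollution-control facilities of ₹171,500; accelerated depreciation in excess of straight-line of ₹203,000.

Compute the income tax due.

Book-profits minimum tax:
  Adjusted income: ₹681,000 + ₹38,500 + ₹171,500 + ₹203,000 = ₹1,094,000
  Less exemption ₹32,000 → base ₹1,062,000
  ₹1,062,000 × 14% = ₹148,680

General income tax:
  ₹44,000 × 16% = ₹7,040
  ₹285,000 × 30% = ₹85,500
  ₹215,000 × 43% = ₹92,450
  ₹137,000 × 48% = ₹65,760
  → ₹250,750

₹250,750 > ₹148,680, so the general income tax governs.

₹250,750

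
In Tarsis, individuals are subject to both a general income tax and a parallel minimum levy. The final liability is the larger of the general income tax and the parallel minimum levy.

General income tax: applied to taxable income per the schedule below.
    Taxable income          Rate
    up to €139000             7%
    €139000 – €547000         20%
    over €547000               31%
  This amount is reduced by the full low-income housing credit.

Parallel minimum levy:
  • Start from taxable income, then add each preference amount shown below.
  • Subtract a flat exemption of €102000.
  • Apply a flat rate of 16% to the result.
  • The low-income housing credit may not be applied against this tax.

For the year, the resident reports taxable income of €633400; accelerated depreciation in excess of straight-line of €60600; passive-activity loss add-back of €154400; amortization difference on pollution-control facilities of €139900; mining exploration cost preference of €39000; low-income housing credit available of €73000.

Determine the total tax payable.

General income tax:
  €139000 × 7% = €9730
  €408000 × 20% = €81600
  €86400 × 31% = €26784
  → €118114
  Less low-income housing credit €73000 → €45114

Parallel minimum levy:
  Adjusted income: €633400 + €60600 + €154400 + €139900 + €39000 = €1027300
  Less exemption €102000 → base €925300
  €925300 × 16% = €148048

€148048 > €45114, so the parallel minimum levy is the binding amount.

€148048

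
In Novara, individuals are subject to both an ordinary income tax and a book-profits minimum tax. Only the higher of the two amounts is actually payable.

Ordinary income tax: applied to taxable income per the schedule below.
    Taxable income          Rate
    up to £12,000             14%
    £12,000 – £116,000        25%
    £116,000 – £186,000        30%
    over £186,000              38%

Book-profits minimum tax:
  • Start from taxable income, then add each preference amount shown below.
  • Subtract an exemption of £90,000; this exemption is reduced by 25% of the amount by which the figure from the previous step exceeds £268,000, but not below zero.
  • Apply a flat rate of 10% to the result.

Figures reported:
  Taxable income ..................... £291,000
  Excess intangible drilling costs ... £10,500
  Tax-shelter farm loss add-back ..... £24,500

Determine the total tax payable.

£88,580

Ordinary income tax:
  £12,000 × 14% = £1,680
  £104,000 × 25% = £26,000
  £70,000 × 30% = £21,000
  £105,000 × 38% = £39,900
  → £88,580

Book-profits minimum tax:
  Adjusted income: £291,000 + £10,500 + £24,500 = £326,000
  Exemption: £90,000 − 25% × (£326,000 − £268,000) = £90,000 − £14,500 = £75,500
  Base: £326,000 − £75,500 = £250,500
  £250,500 × 10% = £25,050

£88,580 > £25,050, so the ordinary income tax governs.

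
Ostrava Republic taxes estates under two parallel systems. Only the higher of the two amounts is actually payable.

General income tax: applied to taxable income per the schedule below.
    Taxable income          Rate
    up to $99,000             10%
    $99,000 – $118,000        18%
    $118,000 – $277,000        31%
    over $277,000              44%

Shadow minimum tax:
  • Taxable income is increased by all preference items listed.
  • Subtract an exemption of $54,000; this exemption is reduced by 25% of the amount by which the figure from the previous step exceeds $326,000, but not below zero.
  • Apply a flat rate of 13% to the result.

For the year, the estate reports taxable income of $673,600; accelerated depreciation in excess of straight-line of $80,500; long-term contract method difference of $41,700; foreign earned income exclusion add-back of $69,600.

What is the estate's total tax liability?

Shadow minimum tax:
  Adjusted income: $673,600 + $80,500 + $41,700 + $69,600 = $865,400
  Exemption: 25% × ($865,400 − $326,000) = $134,850 ≥ $54,000, so the exemption is fully phased out
  Base: $865,400 − $0 = $865,400
  $865,400 × 13% = $112,502

General income tax:
  $99,000 × 10% = $9,900
  $19,000 × 18% = $3,420
  $159,000 × 31% = $49,290
  $396,600 × 44% = $174,504
  → $237,114

$237,114 > $112,502, so the general income tax governs.

$237,114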